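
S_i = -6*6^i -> [-6, -36, -216, -1296, -7776]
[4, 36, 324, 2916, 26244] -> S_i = 4*9^i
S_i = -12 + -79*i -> [-12, -91, -170, -249, -328]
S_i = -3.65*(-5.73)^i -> [-3.65, 20.91, -119.84, 686.68, -3934.7]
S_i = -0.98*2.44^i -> [-0.98, -2.39, -5.83, -14.24, -34.74]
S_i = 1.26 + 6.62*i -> [1.26, 7.88, 14.5, 21.12, 27.74]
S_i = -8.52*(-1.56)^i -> [-8.52, 13.29, -20.73, 32.35, -50.46]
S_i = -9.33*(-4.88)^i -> [-9.33, 45.53, -222.19, 1084.28, -5291.28]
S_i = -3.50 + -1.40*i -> [-3.5, -4.9, -6.3, -7.7, -9.1]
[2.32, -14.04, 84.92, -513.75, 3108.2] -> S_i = 2.32*(-6.05)^i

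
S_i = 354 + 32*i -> [354, 386, 418, 450, 482]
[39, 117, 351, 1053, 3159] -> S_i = 39*3^i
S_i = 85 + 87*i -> [85, 172, 259, 346, 433]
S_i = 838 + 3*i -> [838, 841, 844, 847, 850]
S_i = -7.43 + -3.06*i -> [-7.43, -10.49, -13.55, -16.61, -19.67]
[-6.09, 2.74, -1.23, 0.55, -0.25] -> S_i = -6.09*(-0.45)^i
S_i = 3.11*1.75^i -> [3.11, 5.44, 9.52, 16.67, 29.17]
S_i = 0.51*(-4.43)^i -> [0.51, -2.26, 10.01, -44.34, 196.42]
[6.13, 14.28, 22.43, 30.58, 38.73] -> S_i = 6.13 + 8.15*i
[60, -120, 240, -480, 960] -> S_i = 60*-2^i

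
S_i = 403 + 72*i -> [403, 475, 547, 619, 691]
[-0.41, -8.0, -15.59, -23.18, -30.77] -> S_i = -0.41 + -7.59*i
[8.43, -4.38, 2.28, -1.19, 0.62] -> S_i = 8.43*(-0.52)^i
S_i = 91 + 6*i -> [91, 97, 103, 109, 115]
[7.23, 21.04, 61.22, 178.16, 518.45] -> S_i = 7.23*2.91^i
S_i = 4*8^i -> [4, 32, 256, 2048, 16384]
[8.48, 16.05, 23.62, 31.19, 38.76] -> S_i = 8.48 + 7.57*i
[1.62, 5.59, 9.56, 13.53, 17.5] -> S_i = 1.62 + 3.97*i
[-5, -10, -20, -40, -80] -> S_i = -5*2^i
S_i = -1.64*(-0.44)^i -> [-1.64, 0.72, -0.32, 0.14, -0.06]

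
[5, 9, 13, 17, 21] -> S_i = 5 + 4*i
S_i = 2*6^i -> [2, 12, 72, 432, 2592]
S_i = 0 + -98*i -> [0, -98, -196, -294, -392]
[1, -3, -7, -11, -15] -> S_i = 1 + -4*i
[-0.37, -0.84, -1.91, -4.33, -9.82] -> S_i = -0.37*2.27^i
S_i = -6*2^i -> [-6, -12, -24, -48, -96]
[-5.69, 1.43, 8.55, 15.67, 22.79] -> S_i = -5.69 + 7.12*i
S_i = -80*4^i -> [-80, -320, -1280, -5120, -20480]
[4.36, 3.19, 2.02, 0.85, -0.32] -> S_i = 4.36 + -1.17*i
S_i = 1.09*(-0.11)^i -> [1.09, -0.12, 0.01, -0.0, 0.0]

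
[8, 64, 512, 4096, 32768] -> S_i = 8*8^i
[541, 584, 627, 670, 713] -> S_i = 541 + 43*i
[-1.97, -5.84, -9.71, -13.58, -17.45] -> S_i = -1.97 + -3.87*i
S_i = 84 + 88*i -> [84, 172, 260, 348, 436]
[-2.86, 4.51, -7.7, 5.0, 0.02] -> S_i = Random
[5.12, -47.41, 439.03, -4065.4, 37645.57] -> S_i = 5.12*(-9.26)^i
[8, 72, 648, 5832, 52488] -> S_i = 8*9^i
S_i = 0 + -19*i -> [0, -19, -38, -57, -76]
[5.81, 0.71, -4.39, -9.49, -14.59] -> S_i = 5.81 + -5.10*i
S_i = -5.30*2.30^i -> [-5.3, -12.19, -28.04, -64.49, -148.32]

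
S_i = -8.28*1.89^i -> [-8.28, -15.65, -29.58, -55.9, -105.65]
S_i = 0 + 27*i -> [0, 27, 54, 81, 108]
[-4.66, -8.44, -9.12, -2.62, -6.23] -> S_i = Random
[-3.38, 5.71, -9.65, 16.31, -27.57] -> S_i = -3.38*(-1.69)^i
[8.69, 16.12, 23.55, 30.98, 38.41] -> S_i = 8.69 + 7.43*i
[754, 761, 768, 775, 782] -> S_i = 754 + 7*i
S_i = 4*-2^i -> [4, -8, 16, -32, 64]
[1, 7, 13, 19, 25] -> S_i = 1 + 6*i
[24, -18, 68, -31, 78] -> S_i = Random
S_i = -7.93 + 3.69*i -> [-7.93, -4.24, -0.55, 3.14, 6.83]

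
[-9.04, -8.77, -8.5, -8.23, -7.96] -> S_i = -9.04 + 0.27*i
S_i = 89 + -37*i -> [89, 52, 15, -22, -59]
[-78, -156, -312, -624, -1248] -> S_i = -78*2^i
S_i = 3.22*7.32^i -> [3.22, 23.57, 172.54, 1262.96, 9244.86]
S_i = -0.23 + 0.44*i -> [-0.23, 0.21, 0.65, 1.09, 1.53]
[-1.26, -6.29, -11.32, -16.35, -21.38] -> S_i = -1.26 + -5.03*i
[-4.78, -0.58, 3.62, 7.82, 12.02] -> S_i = -4.78 + 4.20*i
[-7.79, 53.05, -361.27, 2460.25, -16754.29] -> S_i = -7.79*(-6.81)^i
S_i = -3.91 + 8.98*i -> [-3.91, 5.07, 14.05, 23.03, 32.01]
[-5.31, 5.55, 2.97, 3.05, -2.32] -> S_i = Random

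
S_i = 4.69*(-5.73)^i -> [4.69, -26.87, 153.99, -882.34, 5055.82]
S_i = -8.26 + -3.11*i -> [-8.26, -11.37, -14.48, -17.59, -20.7]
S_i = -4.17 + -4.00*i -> [-4.17, -8.17, -12.17, -16.17, -20.17]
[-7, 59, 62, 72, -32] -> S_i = Random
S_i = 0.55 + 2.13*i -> [0.55, 2.68, 4.81, 6.94, 9.07]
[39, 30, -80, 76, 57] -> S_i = Random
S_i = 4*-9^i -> [4, -36, 324, -2916, 26244]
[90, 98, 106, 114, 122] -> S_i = 90 + 8*i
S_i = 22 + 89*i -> [22, 111, 200, 289, 378]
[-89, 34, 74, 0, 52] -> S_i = Random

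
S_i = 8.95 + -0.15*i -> [8.95, 8.8, 8.65, 8.5, 8.35]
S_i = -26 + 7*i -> [-26, -19, -12, -5, 2]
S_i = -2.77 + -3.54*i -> [-2.77, -6.31, -9.85, -13.39, -16.93]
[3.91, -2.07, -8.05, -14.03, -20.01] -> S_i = 3.91 + -5.98*i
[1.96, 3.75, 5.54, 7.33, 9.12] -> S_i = 1.96 + 1.79*i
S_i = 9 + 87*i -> [9, 96, 183, 270, 357]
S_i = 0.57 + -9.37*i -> [0.57, -8.8, -18.17, -27.54, -36.91]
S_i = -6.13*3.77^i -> [-6.13, -23.11, -87.13, -328.46, -1238.3]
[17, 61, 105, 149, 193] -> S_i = 17 + 44*i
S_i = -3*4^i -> [-3, -12, -48, -192, -768]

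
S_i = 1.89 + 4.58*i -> [1.89, 6.47, 11.05, 15.63, 20.21]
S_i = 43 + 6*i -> [43, 49, 55, 61, 67]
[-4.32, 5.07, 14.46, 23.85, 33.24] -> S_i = -4.32 + 9.39*i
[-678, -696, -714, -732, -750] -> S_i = -678 + -18*i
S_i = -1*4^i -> [-1, -4, -16, -64, -256]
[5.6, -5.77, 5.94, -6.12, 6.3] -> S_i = 5.60*(-1.03)^i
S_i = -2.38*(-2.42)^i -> [-2.38, 5.76, -13.94, 33.73, -81.63]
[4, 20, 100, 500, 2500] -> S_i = 4*5^i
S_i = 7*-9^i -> [7, -63, 567, -5103, 45927]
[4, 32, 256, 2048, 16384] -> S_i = 4*8^i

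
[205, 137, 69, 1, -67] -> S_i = 205 + -68*i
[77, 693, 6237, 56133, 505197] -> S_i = 77*9^i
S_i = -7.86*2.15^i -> [-7.86, -16.9, -36.33, -78.12, -167.95]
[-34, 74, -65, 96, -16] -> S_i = Random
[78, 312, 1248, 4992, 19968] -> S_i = 78*4^i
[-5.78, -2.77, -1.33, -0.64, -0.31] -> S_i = -5.78*0.48^i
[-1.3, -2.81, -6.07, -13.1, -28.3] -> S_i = -1.30*2.16^i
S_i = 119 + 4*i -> [119, 123, 127, 131, 135]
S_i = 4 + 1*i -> [4, 5, 6, 7, 8]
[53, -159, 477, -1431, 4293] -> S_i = 53*-3^i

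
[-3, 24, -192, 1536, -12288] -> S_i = -3*-8^i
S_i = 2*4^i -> [2, 8, 32, 128, 512]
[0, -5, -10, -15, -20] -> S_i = 0 + -5*i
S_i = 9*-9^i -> [9, -81, 729, -6561, 59049]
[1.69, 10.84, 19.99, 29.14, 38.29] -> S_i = 1.69 + 9.15*i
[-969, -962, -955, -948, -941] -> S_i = -969 + 7*i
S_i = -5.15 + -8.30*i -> [-5.15, -13.45, -21.75, -30.05, -38.35]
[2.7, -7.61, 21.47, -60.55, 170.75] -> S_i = 2.70*(-2.82)^i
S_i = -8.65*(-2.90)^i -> [-8.65, 25.08, -72.75, 210.96, -611.8]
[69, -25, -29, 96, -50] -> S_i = Random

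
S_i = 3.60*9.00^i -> [3.6, 32.4, 291.6, 2624.4, 23619.6]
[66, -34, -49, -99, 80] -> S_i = Random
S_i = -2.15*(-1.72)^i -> [-2.15, 3.7, -6.36, 10.94, -18.82]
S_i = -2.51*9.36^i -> [-2.51, -23.49, -219.9, -2058.26, -19265.36]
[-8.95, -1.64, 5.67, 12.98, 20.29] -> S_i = -8.95 + 7.31*i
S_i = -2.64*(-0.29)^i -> [-2.64, 0.77, -0.22, 0.06, -0.02]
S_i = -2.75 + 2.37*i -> [-2.75, -0.38, 1.99, 4.36, 6.73]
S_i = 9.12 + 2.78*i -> [9.12, 11.9, 14.68, 17.46, 20.24]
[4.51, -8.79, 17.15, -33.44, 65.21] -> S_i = 4.51*(-1.95)^i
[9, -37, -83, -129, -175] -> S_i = 9 + -46*i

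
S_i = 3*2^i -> [3, 6, 12, 24, 48]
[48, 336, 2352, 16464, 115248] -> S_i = 48*7^i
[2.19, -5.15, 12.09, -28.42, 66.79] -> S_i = 2.19*(-2.35)^i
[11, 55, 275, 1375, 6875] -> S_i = 11*5^i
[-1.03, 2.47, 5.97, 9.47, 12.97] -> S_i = -1.03 + 3.50*i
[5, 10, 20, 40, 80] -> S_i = 5*2^i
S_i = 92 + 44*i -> [92, 136, 180, 224, 268]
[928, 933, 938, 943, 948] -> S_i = 928 + 5*i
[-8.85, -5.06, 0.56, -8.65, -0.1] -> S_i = Random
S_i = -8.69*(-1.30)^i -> [-8.69, 11.3, -14.69, 19.09, -24.82]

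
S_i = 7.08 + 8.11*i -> [7.08, 15.19, 23.3, 31.41, 39.52]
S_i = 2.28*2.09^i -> [2.28, 4.77, 9.96, 20.81, 43.5]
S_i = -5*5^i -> [-5, -25, -125, -625, -3125]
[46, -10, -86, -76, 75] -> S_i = Random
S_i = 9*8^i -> [9, 72, 576, 4608, 36864]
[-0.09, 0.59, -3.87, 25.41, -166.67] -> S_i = -0.09*(-6.56)^i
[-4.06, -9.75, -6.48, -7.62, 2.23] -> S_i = Random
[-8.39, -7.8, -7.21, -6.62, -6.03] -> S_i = -8.39 + 0.59*i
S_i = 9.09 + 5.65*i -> [9.09, 14.74, 20.39, 26.04, 31.69]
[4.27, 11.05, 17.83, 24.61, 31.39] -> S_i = 4.27 + 6.78*i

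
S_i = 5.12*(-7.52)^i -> [5.12, -38.5, 289.54, -2177.33, 16373.49]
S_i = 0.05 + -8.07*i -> [0.05, -8.02, -16.09, -24.16, -32.23]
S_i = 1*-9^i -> [1, -9, 81, -729, 6561]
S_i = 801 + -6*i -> [801, 795, 789, 783, 777]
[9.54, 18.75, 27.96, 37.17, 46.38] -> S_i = 9.54 + 9.21*i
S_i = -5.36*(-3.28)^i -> [-5.36, 17.58, -57.67, 189.14, -620.38]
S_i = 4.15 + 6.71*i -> [4.15, 10.86, 17.57, 24.28, 30.99]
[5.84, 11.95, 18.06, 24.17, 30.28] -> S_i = 5.84 + 6.11*i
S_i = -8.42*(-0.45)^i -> [-8.42, 3.79, -1.71, 0.77, -0.35]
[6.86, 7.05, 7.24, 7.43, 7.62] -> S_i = 6.86 + 0.19*i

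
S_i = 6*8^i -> [6, 48, 384, 3072, 24576]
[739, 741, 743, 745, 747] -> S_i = 739 + 2*i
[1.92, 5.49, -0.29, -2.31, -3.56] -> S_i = Random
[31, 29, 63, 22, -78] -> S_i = Random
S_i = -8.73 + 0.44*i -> [-8.73, -8.29, -7.85, -7.41, -6.97]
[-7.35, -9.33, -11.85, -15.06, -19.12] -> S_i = -7.35*1.27^i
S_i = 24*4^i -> [24, 96, 384, 1536, 6144]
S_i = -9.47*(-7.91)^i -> [-9.47, 74.91, -592.52, 4686.83, -37072.84]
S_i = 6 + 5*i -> [6, 11, 16, 21, 26]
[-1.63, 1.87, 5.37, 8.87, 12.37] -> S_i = -1.63 + 3.50*i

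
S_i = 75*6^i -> [75, 450, 2700, 16200, 97200]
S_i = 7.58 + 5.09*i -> [7.58, 12.67, 17.76, 22.85, 27.94]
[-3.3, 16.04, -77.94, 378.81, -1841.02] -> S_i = -3.30*(-4.86)^i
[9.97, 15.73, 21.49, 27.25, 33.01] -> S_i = 9.97 + 5.76*i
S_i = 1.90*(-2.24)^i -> [1.9, -4.26, 9.53, -21.35, 47.83]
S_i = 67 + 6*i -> [67, 73, 79, 85, 91]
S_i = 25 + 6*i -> [25, 31, 37, 43, 49]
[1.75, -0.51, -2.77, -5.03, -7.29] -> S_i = 1.75 + -2.26*i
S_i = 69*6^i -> [69, 414, 2484, 14904, 89424]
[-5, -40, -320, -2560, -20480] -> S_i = -5*8^i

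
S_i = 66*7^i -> [66, 462, 3234, 22638, 158466]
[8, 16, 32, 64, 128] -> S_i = 8*2^i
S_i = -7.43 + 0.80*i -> [-7.43, -6.63, -5.83, -5.03, -4.23]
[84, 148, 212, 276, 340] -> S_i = 84 + 64*i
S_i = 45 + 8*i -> [45, 53, 61, 69, 77]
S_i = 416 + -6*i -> [416, 410, 404, 398, 392]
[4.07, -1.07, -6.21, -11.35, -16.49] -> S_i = 4.07 + -5.14*i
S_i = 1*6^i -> [1, 6, 36, 216, 1296]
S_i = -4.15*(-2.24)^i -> [-4.15, 9.3, -20.82, 46.64, -104.48]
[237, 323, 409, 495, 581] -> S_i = 237 + 86*i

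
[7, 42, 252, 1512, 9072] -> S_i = 7*6^i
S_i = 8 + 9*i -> [8, 17, 26, 35, 44]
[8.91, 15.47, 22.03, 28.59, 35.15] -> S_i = 8.91 + 6.56*i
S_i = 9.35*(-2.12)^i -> [9.35, -19.82, 42.02, -89.09, 188.87]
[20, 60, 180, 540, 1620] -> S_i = 20*3^i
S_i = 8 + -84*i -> [8, -76, -160, -244, -328]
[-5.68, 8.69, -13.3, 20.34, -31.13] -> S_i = -5.68*(-1.53)^i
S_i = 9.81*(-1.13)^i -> [9.81, -11.09, 12.53, -14.15, 15.99]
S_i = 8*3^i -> [8, 24, 72, 216, 648]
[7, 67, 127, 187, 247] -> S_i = 7 + 60*i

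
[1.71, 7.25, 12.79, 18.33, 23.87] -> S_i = 1.71 + 5.54*i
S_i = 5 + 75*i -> [5, 80, 155, 230, 305]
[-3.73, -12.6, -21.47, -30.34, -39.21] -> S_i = -3.73 + -8.87*i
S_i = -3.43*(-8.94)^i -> [-3.43, 30.66, -274.14, 2450.79, -21910.09]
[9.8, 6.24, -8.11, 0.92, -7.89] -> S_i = Random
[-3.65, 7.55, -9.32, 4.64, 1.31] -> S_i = Random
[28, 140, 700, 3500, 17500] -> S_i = 28*5^i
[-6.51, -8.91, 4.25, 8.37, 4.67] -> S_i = Random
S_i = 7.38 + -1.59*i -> [7.38, 5.79, 4.2, 2.61, 1.02]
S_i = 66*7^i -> [66, 462, 3234, 22638, 158466]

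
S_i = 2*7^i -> [2, 14, 98, 686, 4802]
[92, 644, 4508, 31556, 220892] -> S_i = 92*7^i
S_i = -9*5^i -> [-9, -45, -225, -1125, -5625]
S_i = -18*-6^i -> [-18, 108, -648, 3888, -23328]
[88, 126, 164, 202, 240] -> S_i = 88 + 38*i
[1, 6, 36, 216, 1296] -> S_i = 1*6^i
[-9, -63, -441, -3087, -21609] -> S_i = -9*7^i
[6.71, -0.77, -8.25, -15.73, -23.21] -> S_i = 6.71 + -7.48*i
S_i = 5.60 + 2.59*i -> [5.6, 8.19, 10.78, 13.37, 15.96]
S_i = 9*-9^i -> [9, -81, 729, -6561, 59049]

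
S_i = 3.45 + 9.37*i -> [3.45, 12.82, 22.19, 31.56, 40.93]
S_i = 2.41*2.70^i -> [2.41, 6.51, 17.57, 47.44, 128.08]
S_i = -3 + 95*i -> [-3, 92, 187, 282, 377]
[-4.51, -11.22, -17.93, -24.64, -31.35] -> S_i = -4.51 + -6.71*i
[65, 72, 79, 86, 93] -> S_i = 65 + 7*i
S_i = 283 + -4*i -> [283, 279, 275, 271, 267]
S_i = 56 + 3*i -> [56, 59, 62, 65, 68]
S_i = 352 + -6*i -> [352, 346, 340, 334, 328]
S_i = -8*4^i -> [-8, -32, -128, -512, -2048]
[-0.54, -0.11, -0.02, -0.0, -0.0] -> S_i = -0.54*0.20^i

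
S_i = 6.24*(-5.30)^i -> [6.24, -33.07, 175.28, -928.99, 4923.66]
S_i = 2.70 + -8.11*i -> [2.7, -5.41, -13.52, -21.63, -29.74]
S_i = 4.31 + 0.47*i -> [4.31, 4.78, 5.25, 5.72, 6.19]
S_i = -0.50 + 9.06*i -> [-0.5, 8.56, 17.62, 26.68, 35.74]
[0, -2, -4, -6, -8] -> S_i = 0 + -2*i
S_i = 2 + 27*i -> [2, 29, 56, 83, 110]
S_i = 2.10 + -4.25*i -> [2.1, -2.15, -6.4, -10.65, -14.9]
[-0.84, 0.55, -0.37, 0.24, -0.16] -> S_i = -0.84*(-0.66)^i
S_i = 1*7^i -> [1, 7, 49, 343, 2401]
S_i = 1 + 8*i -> [1, 9, 17, 25, 33]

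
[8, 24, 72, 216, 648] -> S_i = 8*3^i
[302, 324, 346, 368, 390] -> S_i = 302 + 22*i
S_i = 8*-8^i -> [8, -64, 512, -4096, 32768]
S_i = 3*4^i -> [3, 12, 48, 192, 768]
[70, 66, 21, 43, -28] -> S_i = Random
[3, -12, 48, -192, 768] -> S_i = 3*-4^i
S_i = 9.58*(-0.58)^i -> [9.58, -5.56, 3.22, -1.87, 1.08]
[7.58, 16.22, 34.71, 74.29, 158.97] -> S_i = 7.58*2.14^i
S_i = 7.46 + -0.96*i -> [7.46, 6.5, 5.54, 4.58, 3.62]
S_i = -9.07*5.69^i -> [-9.07, -51.61, -293.65, -1670.88, -9507.28]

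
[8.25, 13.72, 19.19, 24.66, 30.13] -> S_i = 8.25 + 5.47*i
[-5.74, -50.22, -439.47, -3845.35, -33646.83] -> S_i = -5.74*8.75^i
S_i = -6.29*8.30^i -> [-6.29, -52.21, -433.32, -3596.54, -29851.28]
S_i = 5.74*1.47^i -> [5.74, 8.44, 12.4, 18.23, 26.8]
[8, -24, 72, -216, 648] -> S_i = 8*-3^i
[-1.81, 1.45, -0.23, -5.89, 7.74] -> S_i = Random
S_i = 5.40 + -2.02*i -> [5.4, 3.38, 1.36, -0.66, -2.68]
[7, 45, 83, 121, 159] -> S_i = 7 + 38*i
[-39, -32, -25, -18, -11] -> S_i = -39 + 7*i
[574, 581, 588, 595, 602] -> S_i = 574 + 7*i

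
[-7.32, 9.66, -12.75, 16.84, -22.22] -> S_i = -7.32*(-1.32)^i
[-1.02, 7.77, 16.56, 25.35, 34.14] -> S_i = -1.02 + 8.79*i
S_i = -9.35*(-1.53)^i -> [-9.35, 14.31, -21.89, 33.49, -51.24]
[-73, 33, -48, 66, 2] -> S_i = Random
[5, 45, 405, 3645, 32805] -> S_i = 5*9^i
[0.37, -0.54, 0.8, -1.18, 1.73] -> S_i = 0.37*(-1.47)^i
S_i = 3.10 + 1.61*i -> [3.1, 4.71, 6.32, 7.93, 9.54]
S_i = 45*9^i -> [45, 405, 3645, 32805, 295245]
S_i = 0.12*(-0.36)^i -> [0.12, -0.04, 0.02, -0.01, 0.0]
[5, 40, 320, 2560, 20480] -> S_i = 5*8^i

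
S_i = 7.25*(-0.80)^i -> [7.25, -5.8, 4.64, -3.71, 2.97]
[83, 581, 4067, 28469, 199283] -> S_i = 83*7^i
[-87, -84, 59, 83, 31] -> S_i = Random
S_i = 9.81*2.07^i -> [9.81, 20.31, 42.03, 87.01, 180.12]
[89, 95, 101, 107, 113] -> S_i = 89 + 6*i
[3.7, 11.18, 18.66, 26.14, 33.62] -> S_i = 3.70 + 7.48*i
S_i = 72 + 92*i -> [72, 164, 256, 348, 440]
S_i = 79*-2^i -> [79, -158, 316, -632, 1264]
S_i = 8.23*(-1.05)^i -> [8.23, -8.64, 9.07, -9.53, 10.0]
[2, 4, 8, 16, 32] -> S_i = 2*2^i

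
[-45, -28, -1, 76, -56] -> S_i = Random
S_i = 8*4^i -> [8, 32, 128, 512, 2048]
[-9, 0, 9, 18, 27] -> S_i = -9 + 9*i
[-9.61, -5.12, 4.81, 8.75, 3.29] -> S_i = Random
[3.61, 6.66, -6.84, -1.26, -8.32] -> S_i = Random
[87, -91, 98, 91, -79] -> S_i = Random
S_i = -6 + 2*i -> [-6, -4, -2, 0, 2]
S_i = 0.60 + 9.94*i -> [0.6, 10.54, 20.48, 30.42, 40.36]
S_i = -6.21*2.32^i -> [-6.21, -14.41, -33.42, -77.55, -179.91]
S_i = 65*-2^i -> [65, -130, 260, -520, 1040]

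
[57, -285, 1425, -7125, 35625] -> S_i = 57*-5^i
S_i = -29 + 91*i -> [-29, 62, 153, 244, 335]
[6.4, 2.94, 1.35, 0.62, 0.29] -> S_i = 6.40*0.46^i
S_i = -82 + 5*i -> [-82, -77, -72, -67, -62]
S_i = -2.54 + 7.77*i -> [-2.54, 5.23, 13.0, 20.77, 28.54]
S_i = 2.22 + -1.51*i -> [2.22, 0.71, -0.8, -2.31, -3.82]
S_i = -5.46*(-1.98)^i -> [-5.46, 10.81, -21.41, 42.38, -83.92]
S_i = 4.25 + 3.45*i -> [4.25, 7.7, 11.15, 14.6, 18.05]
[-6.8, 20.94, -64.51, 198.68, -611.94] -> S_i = -6.80*(-3.08)^i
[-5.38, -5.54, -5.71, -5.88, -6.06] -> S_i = -5.38*1.03^i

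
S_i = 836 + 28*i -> [836, 864, 892, 920, 948]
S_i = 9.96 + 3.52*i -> [9.96, 13.48, 17.0, 20.52, 24.04]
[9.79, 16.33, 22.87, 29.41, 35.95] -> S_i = 9.79 + 6.54*i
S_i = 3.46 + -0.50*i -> [3.46, 2.96, 2.46, 1.96, 1.46]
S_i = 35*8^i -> [35, 280, 2240, 17920, 143360]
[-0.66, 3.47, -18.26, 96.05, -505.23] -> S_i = -0.66*(-5.26)^i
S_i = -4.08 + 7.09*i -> [-4.08, 3.01, 10.1, 17.19, 24.28]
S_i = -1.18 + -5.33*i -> [-1.18, -6.51, -11.84, -17.17, -22.5]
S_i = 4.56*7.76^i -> [4.56, 35.39, 274.59, 2130.84, 16535.29]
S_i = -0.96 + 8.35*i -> [-0.96, 7.39, 15.74, 24.09, 32.44]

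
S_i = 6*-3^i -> [6, -18, 54, -162, 486]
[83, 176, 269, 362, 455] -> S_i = 83 + 93*i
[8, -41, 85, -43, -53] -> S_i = Random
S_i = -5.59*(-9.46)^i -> [-5.59, 52.88, -500.26, 4732.44, -44768.89]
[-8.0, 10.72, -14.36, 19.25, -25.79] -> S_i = -8.00*(-1.34)^i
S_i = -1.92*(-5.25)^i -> [-1.92, 10.08, -52.92, 277.83, -1458.61]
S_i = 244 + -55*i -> [244, 189, 134, 79, 24]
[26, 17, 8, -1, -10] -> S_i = 26 + -9*i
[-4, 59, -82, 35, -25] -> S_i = Random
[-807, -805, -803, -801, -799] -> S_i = -807 + 2*i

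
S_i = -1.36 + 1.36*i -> [-1.36, 0.0, 1.36, 2.72, 4.08]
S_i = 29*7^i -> [29, 203, 1421, 9947, 69629]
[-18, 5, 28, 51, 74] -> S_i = -18 + 23*i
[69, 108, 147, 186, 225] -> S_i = 69 + 39*i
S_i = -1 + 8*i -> [-1, 7, 15, 23, 31]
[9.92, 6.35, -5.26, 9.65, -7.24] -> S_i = Random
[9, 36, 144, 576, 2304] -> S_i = 9*4^i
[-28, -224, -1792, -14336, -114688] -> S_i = -28*8^i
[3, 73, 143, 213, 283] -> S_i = 3 + 70*i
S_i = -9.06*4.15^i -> [-9.06, -37.6, -156.04, -647.55, -2687.33]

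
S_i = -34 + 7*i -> [-34, -27, -20, -13, -6]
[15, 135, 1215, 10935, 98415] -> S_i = 15*9^i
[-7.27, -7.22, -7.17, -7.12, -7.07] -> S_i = -7.27 + 0.05*i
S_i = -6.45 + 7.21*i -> [-6.45, 0.76, 7.97, 15.18, 22.39]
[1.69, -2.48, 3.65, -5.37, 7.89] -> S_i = 1.69*(-1.47)^i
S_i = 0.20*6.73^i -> [0.2, 1.35, 9.06, 60.96, 410.29]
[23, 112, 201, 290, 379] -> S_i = 23 + 89*i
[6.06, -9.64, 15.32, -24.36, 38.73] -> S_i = 6.06*(-1.59)^i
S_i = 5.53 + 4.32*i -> [5.53, 9.85, 14.17, 18.49, 22.81]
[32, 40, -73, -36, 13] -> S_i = Random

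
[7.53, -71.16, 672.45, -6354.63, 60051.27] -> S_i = 7.53*(-9.45)^i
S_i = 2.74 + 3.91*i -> [2.74, 6.65, 10.56, 14.47, 18.38]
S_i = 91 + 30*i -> [91, 121, 151, 181, 211]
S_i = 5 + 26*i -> [5, 31, 57, 83, 109]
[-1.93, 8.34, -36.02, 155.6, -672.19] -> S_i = -1.93*(-4.32)^i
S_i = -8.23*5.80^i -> [-8.23, -47.73, -276.86, -1605.77, -9313.48]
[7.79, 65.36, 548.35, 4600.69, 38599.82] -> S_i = 7.79*8.39^i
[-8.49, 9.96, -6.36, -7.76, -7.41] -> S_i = Random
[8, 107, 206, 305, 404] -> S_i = 8 + 99*i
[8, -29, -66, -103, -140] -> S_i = 8 + -37*i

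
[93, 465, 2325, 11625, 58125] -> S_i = 93*5^i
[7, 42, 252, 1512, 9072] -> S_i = 7*6^i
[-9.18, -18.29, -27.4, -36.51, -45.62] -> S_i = -9.18 + -9.11*i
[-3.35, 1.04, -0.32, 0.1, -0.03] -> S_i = -3.35*(-0.31)^i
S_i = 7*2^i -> [7, 14, 28, 56, 112]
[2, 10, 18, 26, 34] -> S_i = 2 + 8*i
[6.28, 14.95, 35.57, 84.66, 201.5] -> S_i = 6.28*2.38^i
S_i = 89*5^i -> [89, 445, 2225, 11125, 55625]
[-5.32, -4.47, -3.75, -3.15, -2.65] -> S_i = -5.32*0.84^i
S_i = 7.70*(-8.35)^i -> [7.7, -64.3, 536.86, -4482.81, 37431.45]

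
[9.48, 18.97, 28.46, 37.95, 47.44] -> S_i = 9.48 + 9.49*i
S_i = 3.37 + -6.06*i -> [3.37, -2.69, -8.75, -14.81, -20.87]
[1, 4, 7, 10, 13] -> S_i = 1 + 3*i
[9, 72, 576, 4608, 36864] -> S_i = 9*8^i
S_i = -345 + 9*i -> [-345, -336, -327, -318, -309]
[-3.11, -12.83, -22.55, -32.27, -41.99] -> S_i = -3.11 + -9.72*i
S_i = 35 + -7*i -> [35, 28, 21, 14, 7]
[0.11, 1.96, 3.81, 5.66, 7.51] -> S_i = 0.11 + 1.85*i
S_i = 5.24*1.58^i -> [5.24, 8.28, 13.08, 20.67, 32.66]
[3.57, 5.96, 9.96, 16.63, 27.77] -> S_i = 3.57*1.67^i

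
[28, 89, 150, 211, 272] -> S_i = 28 + 61*i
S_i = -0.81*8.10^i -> [-0.81, -6.56, -53.14, -430.47, -3486.78]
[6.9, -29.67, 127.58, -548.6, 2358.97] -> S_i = 6.90*(-4.30)^i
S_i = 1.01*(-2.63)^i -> [1.01, -2.66, 6.99, -18.37, 48.32]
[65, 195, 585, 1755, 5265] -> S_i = 65*3^i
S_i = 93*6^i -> [93, 558, 3348, 20088, 120528]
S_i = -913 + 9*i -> [-913, -904, -895, -886, -877]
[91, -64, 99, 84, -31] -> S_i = Random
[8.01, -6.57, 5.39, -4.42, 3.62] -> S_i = 8.01*(-0.82)^i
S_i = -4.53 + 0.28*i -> [-4.53, -4.25, -3.97, -3.69, -3.41]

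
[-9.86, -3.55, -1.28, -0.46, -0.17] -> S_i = -9.86*0.36^i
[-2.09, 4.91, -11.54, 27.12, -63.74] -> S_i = -2.09*(-2.35)^i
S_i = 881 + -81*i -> [881, 800, 719, 638, 557]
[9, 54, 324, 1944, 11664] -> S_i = 9*6^i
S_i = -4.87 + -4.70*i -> [-4.87, -9.57, -14.27, -18.97, -23.67]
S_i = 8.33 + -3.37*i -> [8.33, 4.96, 1.59, -1.78, -5.15]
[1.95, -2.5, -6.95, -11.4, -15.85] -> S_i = 1.95 + -4.45*i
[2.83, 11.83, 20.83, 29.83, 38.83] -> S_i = 2.83 + 9.00*i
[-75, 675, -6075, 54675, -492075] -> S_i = -75*-9^i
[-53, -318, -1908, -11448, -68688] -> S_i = -53*6^i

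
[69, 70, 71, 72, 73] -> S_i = 69 + 1*i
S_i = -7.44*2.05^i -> [-7.44, -15.25, -31.27, -64.1, -131.4]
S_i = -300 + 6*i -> [-300, -294, -288, -282, -276]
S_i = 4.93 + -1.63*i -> [4.93, 3.3, 1.67, 0.04, -1.59]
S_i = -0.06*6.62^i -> [-0.06, -0.4, -2.63, -17.41, -115.23]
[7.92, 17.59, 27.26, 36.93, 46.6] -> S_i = 7.92 + 9.67*i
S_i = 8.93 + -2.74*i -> [8.93, 6.19, 3.45, 0.71, -2.03]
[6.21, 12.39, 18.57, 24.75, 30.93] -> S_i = 6.21 + 6.18*i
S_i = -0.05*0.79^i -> [-0.05, -0.04, -0.03, -0.02, -0.02]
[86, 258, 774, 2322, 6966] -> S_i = 86*3^i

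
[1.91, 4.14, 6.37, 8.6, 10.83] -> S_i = 1.91 + 2.23*i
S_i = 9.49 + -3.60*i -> [9.49, 5.89, 2.29, -1.31, -4.91]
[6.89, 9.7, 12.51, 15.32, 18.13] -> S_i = 6.89 + 2.81*i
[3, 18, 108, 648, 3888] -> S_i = 3*6^i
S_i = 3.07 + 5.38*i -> [3.07, 8.45, 13.83, 19.21, 24.59]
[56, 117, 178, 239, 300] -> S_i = 56 + 61*i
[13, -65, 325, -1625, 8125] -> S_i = 13*-5^i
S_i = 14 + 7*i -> [14, 21, 28, 35, 42]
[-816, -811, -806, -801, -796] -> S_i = -816 + 5*i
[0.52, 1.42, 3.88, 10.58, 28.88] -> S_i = 0.52*2.73^i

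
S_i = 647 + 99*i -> [647, 746, 845, 944, 1043]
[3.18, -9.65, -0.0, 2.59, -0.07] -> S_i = Random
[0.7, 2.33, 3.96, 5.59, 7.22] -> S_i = 0.70 + 1.63*i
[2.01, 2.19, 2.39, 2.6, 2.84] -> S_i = 2.01*1.09^i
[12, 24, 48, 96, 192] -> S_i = 12*2^i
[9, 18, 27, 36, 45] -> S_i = 9 + 9*i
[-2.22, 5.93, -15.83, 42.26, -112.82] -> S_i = -2.22*(-2.67)^i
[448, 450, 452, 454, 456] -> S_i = 448 + 2*i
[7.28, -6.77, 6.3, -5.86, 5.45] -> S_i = 7.28*(-0.93)^i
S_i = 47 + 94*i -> [47, 141, 235, 329, 423]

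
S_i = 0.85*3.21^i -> [0.85, 2.73, 8.76, 28.11, 90.25]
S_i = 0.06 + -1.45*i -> [0.06, -1.39, -2.84, -4.29, -5.74]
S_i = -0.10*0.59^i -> [-0.1, -0.06, -0.03, -0.02, -0.01]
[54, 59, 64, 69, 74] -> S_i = 54 + 5*i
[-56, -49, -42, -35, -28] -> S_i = -56 + 7*i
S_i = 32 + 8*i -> [32, 40, 48, 56, 64]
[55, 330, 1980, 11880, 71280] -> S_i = 55*6^i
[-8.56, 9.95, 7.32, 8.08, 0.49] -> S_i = Random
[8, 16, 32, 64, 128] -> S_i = 8*2^i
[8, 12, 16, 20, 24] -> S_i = 8 + 4*i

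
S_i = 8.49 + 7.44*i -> [8.49, 15.93, 23.37, 30.81, 38.25]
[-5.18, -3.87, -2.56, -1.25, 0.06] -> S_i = -5.18 + 1.31*i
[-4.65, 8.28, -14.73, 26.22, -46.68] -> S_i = -4.65*(-1.78)^i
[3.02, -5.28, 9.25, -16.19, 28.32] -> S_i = 3.02*(-1.75)^i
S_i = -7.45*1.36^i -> [-7.45, -10.13, -13.78, -18.74, -25.49]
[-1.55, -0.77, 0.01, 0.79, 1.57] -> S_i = -1.55 + 0.78*i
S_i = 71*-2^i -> [71, -142, 284, -568, 1136]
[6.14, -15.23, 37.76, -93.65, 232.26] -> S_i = 6.14*(-2.48)^i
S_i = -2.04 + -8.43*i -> [-2.04, -10.47, -18.9, -27.33, -35.76]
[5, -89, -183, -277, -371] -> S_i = 5 + -94*i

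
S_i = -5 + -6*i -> [-5, -11, -17, -23, -29]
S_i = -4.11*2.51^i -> [-4.11, -10.32, -25.89, -64.99, -163.13]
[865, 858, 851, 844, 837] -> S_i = 865 + -7*i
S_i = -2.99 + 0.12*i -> [-2.99, -2.87, -2.75, -2.63, -2.51]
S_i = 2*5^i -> [2, 10, 50, 250, 1250]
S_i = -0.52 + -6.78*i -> [-0.52, -7.3, -14.08, -20.86, -27.64]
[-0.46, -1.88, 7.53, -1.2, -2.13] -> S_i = Random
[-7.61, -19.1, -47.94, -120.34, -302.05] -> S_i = -7.61*2.51^i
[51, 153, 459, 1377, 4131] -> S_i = 51*3^i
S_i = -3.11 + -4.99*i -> [-3.11, -8.1, -13.09, -18.08, -23.07]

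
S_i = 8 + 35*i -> [8, 43, 78, 113, 148]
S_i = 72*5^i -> [72, 360, 1800, 9000, 45000]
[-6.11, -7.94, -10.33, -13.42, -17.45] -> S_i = -6.11*1.30^i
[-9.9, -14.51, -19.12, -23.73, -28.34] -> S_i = -9.90 + -4.61*i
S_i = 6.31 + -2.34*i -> [6.31, 3.97, 1.63, -0.71, -3.05]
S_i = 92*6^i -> [92, 552, 3312, 19872, 119232]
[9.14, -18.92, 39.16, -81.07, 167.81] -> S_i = 9.14*(-2.07)^i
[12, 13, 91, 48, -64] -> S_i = Random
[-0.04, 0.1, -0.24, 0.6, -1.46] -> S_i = -0.04*(-2.46)^i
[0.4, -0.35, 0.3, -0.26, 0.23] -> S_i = 0.40*(-0.87)^i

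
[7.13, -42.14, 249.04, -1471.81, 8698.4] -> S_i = 7.13*(-5.91)^i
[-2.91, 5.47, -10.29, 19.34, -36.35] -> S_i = -2.91*(-1.88)^i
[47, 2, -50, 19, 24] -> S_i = Random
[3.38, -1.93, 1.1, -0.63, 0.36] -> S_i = 3.38*(-0.57)^i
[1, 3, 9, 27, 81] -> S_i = 1*3^i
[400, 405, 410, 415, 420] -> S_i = 400 + 5*i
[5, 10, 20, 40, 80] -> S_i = 5*2^i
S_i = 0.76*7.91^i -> [0.76, 6.01, 47.55, 376.13, 2975.22]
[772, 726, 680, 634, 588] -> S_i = 772 + -46*i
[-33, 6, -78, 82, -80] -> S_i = Random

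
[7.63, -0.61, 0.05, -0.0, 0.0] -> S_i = 7.63*(-0.08)^i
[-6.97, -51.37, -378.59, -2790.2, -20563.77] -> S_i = -6.97*7.37^i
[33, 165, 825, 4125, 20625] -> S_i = 33*5^i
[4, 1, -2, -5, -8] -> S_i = 4 + -3*i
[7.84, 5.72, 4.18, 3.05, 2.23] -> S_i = 7.84*0.73^i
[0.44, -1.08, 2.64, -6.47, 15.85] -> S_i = 0.44*(-2.45)^i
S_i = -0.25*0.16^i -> [-0.25, -0.04, -0.01, -0.0, -0.0]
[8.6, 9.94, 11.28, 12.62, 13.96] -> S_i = 8.60 + 1.34*i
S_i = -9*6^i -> [-9, -54, -324, -1944, -11664]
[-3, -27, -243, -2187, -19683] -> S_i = -3*9^i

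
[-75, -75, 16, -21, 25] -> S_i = Random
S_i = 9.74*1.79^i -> [9.74, 17.43, 31.21, 55.86, 99.99]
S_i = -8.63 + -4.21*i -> [-8.63, -12.84, -17.05, -21.26, -25.47]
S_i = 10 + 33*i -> [10, 43, 76, 109, 142]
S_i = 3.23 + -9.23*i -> [3.23, -6.0, -15.23, -24.46, -33.69]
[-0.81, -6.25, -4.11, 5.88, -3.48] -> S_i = Random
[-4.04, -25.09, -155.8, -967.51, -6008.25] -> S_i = -4.04*6.21^i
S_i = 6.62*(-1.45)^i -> [6.62, -9.6, 13.92, -20.18, 29.26]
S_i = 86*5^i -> [86, 430, 2150, 10750, 53750]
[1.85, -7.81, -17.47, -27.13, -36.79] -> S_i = 1.85 + -9.66*i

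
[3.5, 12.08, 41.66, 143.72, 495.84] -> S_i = 3.50*3.45^i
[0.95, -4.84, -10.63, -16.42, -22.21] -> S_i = 0.95 + -5.79*i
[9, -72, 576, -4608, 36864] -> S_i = 9*-8^i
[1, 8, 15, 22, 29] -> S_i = 1 + 7*i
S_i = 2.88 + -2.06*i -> [2.88, 0.82, -1.24, -3.3, -5.36]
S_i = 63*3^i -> [63, 189, 567, 1701, 5103]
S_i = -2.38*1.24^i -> [-2.38, -2.95, -3.66, -4.54, -5.63]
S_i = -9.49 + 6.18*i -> [-9.49, -3.31, 2.87, 9.05, 15.23]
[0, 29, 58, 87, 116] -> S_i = 0 + 29*i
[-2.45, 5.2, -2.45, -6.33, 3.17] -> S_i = Random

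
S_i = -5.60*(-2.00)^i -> [-5.6, 11.2, -22.4, 44.8, -89.6]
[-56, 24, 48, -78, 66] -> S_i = Random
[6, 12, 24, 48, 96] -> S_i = 6*2^i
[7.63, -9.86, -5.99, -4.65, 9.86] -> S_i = Random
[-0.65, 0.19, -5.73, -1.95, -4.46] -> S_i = Random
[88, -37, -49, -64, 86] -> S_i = Random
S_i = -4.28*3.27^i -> [-4.28, -14.0, -45.77, -149.65, -489.37]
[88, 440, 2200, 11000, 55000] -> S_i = 88*5^i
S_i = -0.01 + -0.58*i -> [-0.01, -0.59, -1.17, -1.75, -2.33]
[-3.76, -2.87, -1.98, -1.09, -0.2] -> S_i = -3.76 + 0.89*i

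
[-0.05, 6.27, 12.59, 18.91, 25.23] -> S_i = -0.05 + 6.32*i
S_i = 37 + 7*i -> [37, 44, 51, 58, 65]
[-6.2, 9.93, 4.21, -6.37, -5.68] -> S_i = Random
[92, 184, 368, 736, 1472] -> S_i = 92*2^i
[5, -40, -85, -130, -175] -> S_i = 5 + -45*i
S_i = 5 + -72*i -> [5, -67, -139, -211, -283]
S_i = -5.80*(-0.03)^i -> [-5.8, 0.17, -0.01, 0.0, -0.0]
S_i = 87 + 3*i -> [87, 90, 93, 96, 99]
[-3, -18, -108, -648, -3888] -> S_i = -3*6^i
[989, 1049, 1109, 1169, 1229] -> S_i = 989 + 60*i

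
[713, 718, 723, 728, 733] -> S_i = 713 + 5*i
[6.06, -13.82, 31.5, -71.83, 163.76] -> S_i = 6.06*(-2.28)^i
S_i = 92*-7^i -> [92, -644, 4508, -31556, 220892]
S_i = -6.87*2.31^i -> [-6.87, -15.87, -36.66, -84.68, -195.62]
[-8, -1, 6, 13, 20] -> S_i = -8 + 7*i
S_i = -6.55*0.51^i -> [-6.55, -3.34, -1.7, -0.87, -0.44]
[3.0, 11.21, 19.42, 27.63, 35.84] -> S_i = 3.00 + 8.21*i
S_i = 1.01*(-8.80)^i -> [1.01, -8.89, 78.21, -688.29, 6056.92]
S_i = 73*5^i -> [73, 365, 1825, 9125, 45625]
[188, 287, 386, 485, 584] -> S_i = 188 + 99*i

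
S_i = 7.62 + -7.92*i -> [7.62, -0.3, -8.22, -16.14, -24.06]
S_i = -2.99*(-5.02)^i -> [-2.99, 15.01, -75.35, 378.25, -1898.83]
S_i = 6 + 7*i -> [6, 13, 20, 27, 34]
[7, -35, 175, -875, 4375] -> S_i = 7*-5^i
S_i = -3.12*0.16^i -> [-3.12, -0.5, -0.08, -0.01, -0.0]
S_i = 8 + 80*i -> [8, 88, 168, 248, 328]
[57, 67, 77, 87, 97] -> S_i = 57 + 10*i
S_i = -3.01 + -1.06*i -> [-3.01, -4.07, -5.13, -6.19, -7.25]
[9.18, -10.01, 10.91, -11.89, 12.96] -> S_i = 9.18*(-1.09)^i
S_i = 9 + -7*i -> [9, 2, -5, -12, -19]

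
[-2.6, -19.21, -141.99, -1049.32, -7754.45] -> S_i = -2.60*7.39^i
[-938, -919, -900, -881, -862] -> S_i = -938 + 19*i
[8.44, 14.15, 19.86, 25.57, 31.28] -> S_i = 8.44 + 5.71*i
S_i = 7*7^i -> [7, 49, 343, 2401, 16807]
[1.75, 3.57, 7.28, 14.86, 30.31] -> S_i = 1.75*2.04^i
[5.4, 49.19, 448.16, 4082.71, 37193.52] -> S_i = 5.40*9.11^i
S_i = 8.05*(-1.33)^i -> [8.05, -10.71, 14.24, -18.94, 25.19]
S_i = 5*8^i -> [5, 40, 320, 2560, 20480]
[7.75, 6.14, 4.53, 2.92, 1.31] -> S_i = 7.75 + -1.61*i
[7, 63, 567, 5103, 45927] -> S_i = 7*9^i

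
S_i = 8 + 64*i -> [8, 72, 136, 200, 264]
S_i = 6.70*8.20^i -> [6.7, 54.94, 450.51, 3694.17, 30292.16]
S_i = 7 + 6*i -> [7, 13, 19, 25, 31]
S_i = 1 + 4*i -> [1, 5, 9, 13, 17]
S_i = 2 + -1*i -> [2, 1, 0, -1, -2]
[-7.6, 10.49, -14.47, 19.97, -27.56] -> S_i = -7.60*(-1.38)^i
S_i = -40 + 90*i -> [-40, 50, 140, 230, 320]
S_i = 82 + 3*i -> [82, 85, 88, 91, 94]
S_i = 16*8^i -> [16, 128, 1024, 8192, 65536]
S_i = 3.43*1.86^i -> [3.43, 6.38, 11.87, 22.07, 41.05]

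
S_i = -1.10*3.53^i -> [-1.1, -3.88, -13.71, -48.39, -170.8]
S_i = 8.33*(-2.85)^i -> [8.33, -23.74, 67.66, -192.83, 549.57]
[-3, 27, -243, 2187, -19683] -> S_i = -3*-9^i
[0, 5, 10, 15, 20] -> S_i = 0 + 5*i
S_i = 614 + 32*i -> [614, 646, 678, 710, 742]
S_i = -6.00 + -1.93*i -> [-6.0, -7.93, -9.86, -11.79, -13.72]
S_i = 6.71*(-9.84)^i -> [6.71, -66.03, 649.7, -6393.05, 62907.57]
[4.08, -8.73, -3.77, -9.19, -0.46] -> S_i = Random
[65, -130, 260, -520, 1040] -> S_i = 65*-2^i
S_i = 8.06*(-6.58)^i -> [8.06, -53.03, 348.97, -2296.22, 15109.1]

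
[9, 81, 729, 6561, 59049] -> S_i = 9*9^i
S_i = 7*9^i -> [7, 63, 567, 5103, 45927]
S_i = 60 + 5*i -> [60, 65, 70, 75, 80]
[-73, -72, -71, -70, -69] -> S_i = -73 + 1*i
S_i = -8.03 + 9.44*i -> [-8.03, 1.41, 10.85, 20.29, 29.73]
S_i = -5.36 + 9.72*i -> [-5.36, 4.36, 14.08, 23.8, 33.52]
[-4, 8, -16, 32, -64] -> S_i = -4*-2^i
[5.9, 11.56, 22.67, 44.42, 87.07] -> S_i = 5.90*1.96^i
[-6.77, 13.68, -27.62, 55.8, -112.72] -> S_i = -6.77*(-2.02)^i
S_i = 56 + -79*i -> [56, -23, -102, -181, -260]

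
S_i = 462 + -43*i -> [462, 419, 376, 333, 290]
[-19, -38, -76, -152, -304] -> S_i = -19*2^i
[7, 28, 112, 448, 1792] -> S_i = 7*4^i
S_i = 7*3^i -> [7, 21, 63, 189, 567]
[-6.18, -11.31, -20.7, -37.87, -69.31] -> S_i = -6.18*1.83^i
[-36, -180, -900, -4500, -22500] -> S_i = -36*5^i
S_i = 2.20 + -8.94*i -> [2.2, -6.74, -15.68, -24.62, -33.56]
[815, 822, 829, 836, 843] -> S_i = 815 + 7*i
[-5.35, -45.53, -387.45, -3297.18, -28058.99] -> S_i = -5.35*8.51^i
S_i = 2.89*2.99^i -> [2.89, 8.64, 25.84, 77.25, 230.98]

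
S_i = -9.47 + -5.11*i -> [-9.47, -14.58, -19.69, -24.8, -29.91]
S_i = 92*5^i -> [92, 460, 2300, 11500, 57500]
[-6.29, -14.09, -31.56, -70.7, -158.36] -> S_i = -6.29*2.24^i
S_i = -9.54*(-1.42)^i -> [-9.54, 13.55, -19.24, 27.32, -38.79]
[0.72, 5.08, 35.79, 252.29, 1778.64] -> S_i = 0.72*7.05^i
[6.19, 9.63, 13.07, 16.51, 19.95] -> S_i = 6.19 + 3.44*i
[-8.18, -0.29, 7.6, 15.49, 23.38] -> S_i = -8.18 + 7.89*i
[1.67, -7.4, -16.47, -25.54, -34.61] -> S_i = 1.67 + -9.07*i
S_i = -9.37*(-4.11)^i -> [-9.37, 38.51, -158.28, 650.53, -2673.66]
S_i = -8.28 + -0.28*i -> [-8.28, -8.56, -8.84, -9.12, -9.4]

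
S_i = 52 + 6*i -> [52, 58, 64, 70, 76]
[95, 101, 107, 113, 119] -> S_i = 95 + 6*i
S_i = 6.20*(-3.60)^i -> [6.2, -22.32, 80.35, -289.27, 1041.36]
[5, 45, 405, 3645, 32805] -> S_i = 5*9^i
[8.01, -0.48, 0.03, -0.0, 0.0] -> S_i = 8.01*(-0.06)^i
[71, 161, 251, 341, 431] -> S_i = 71 + 90*i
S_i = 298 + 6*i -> [298, 304, 310, 316, 322]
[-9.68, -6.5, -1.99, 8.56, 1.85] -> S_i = Random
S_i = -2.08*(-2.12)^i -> [-2.08, 4.41, -9.35, 19.82, -42.02]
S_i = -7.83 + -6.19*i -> [-7.83, -14.02, -20.21, -26.4, -32.59]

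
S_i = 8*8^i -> [8, 64, 512, 4096, 32768]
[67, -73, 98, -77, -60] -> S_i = Random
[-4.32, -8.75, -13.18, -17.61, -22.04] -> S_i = -4.32 + -4.43*i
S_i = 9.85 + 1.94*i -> [9.85, 11.79, 13.73, 15.67, 17.61]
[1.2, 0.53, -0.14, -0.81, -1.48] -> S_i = 1.20 + -0.67*i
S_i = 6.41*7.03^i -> [6.41, 45.06, 316.79, 2227.02, 15655.95]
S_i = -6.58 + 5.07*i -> [-6.58, -1.51, 3.56, 8.63, 13.7]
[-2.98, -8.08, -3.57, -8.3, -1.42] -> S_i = Random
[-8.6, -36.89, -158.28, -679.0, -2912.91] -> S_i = -8.60*4.29^i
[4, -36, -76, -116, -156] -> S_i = 4 + -40*i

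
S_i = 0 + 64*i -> [0, 64, 128, 192, 256]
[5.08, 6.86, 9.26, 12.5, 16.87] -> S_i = 5.08*1.35^i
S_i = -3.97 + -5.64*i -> [-3.97, -9.61, -15.25, -20.89, -26.53]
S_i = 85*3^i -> [85, 255, 765, 2295, 6885]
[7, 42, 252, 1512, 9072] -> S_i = 7*6^i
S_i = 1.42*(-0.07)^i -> [1.42, -0.1, 0.01, -0.0, 0.0]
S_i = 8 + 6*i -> [8, 14, 20, 26, 32]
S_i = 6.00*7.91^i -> [6.0, 47.46, 375.41, 2969.48, 23488.6]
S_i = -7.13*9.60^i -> [-7.13, -68.45, -657.1, -6308.17, -60558.41]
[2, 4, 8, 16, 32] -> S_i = 2*2^i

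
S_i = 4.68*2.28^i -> [4.68, 10.67, 24.33, 55.47, 126.47]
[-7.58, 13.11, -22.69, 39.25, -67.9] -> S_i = -7.58*(-1.73)^i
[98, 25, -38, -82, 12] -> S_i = Random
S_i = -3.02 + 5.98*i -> [-3.02, 2.96, 8.94, 14.92, 20.9]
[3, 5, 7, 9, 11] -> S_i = 3 + 2*i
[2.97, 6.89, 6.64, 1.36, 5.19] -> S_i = Random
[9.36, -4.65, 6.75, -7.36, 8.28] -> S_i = Random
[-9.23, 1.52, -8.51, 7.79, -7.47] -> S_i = Random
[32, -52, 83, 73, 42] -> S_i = Random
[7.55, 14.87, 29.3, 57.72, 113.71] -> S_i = 7.55*1.97^i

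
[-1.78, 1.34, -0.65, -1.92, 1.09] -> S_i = Random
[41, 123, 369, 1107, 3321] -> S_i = 41*3^i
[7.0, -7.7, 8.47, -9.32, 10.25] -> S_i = 7.00*(-1.10)^i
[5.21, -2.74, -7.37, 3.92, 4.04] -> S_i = Random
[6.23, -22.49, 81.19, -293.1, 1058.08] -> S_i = 6.23*(-3.61)^i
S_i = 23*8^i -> [23, 184, 1472, 11776, 94208]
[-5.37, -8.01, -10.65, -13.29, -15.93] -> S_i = -5.37 + -2.64*i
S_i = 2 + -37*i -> [2, -35, -72, -109, -146]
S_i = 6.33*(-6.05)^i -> [6.33, -38.3, 231.69, -1401.75, 8480.57]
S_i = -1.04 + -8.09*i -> [-1.04, -9.13, -17.22, -25.31, -33.4]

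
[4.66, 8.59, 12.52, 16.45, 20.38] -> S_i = 4.66 + 3.93*i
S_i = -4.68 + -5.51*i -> [-4.68, -10.19, -15.7, -21.21, -26.72]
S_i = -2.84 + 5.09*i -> [-2.84, 2.25, 7.34, 12.43, 17.52]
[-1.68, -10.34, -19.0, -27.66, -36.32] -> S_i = -1.68 + -8.66*i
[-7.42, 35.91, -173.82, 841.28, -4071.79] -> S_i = -7.42*(-4.84)^i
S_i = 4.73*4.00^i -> [4.73, 18.92, 75.68, 302.72, 1210.88]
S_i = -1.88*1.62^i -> [-1.88, -3.05, -4.93, -7.99, -12.95]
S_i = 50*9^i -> [50, 450, 4050, 36450, 328050]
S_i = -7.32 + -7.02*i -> [-7.32, -14.34, -21.36, -28.38, -35.4]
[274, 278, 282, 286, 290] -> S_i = 274 + 4*i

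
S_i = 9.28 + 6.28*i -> [9.28, 15.56, 21.84, 28.12, 34.4]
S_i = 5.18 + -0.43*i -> [5.18, 4.75, 4.32, 3.89, 3.46]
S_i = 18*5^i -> [18, 90, 450, 2250, 11250]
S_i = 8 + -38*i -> [8, -30, -68, -106, -144]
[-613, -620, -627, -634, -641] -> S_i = -613 + -7*i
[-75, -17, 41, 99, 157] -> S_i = -75 + 58*i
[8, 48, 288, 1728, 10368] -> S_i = 8*6^i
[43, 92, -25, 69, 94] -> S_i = Random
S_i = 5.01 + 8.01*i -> [5.01, 13.02, 21.03, 29.04, 37.05]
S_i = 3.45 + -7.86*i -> [3.45, -4.41, -12.27, -20.13, -27.99]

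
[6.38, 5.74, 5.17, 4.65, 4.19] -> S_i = 6.38*0.90^i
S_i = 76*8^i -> [76, 608, 4864, 38912, 311296]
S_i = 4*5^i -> [4, 20, 100, 500, 2500]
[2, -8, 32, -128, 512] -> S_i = 2*-4^i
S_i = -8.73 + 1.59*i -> [-8.73, -7.14, -5.55, -3.96, -2.37]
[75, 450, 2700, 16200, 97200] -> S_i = 75*6^i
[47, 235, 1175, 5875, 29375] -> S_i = 47*5^i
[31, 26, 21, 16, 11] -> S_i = 31 + -5*i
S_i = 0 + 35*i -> [0, 35, 70, 105, 140]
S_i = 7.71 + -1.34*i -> [7.71, 6.37, 5.03, 3.69, 2.35]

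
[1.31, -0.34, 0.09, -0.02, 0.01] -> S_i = 1.31*(-0.26)^i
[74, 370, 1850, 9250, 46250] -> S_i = 74*5^i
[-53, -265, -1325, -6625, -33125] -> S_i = -53*5^i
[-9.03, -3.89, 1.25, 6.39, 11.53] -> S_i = -9.03 + 5.14*i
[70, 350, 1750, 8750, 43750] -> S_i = 70*5^i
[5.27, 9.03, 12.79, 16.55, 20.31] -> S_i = 5.27 + 3.76*i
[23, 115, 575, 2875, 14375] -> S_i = 23*5^i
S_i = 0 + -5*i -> [0, -5, -10, -15, -20]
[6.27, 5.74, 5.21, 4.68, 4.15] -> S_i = 6.27 + -0.53*i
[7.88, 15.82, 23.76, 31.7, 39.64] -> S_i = 7.88 + 7.94*i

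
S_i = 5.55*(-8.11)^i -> [5.55, -45.01, 365.04, -2960.44, 24009.13]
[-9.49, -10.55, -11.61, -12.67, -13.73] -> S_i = -9.49 + -1.06*i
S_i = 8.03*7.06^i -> [8.03, 56.69, 400.24, 2825.72, 19949.61]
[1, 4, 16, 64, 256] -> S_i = 1*4^i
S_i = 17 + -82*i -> [17, -65, -147, -229, -311]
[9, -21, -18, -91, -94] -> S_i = Random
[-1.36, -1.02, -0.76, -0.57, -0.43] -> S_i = -1.36*0.75^i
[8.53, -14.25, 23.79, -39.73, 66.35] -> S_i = 8.53*(-1.67)^i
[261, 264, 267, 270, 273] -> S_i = 261 + 3*i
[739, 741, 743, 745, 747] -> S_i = 739 + 2*i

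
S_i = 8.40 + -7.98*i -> [8.4, 0.42, -7.56, -15.54, -23.52]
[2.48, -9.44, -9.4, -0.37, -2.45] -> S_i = Random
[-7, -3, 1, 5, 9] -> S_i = -7 + 4*i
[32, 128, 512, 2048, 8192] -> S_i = 32*4^i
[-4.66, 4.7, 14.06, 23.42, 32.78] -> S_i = -4.66 + 9.36*i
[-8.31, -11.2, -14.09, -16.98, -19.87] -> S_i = -8.31 + -2.89*i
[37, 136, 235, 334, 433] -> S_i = 37 + 99*i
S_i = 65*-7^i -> [65, -455, 3185, -22295, 156065]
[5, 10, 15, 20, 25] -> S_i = 5 + 5*i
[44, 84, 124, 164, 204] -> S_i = 44 + 40*i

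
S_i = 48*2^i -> [48, 96, 192, 384, 768]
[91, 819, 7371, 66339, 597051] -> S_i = 91*9^i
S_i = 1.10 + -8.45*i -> [1.1, -7.35, -15.8, -24.25, -32.7]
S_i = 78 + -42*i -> [78, 36, -6, -48, -90]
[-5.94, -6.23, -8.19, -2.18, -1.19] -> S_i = Random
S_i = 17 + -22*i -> [17, -5, -27, -49, -71]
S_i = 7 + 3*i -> [7, 10, 13, 16, 19]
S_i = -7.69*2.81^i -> [-7.69, -21.61, -60.72, -170.63, -479.46]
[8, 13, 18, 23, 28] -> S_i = 8 + 5*i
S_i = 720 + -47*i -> [720, 673, 626, 579, 532]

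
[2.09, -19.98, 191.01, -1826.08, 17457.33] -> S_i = 2.09*(-9.56)^i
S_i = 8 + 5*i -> [8, 13, 18, 23, 28]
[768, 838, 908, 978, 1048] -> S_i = 768 + 70*i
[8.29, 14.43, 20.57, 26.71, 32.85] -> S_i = 8.29 + 6.14*i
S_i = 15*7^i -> [15, 105, 735, 5145, 36015]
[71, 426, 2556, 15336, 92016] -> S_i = 71*6^i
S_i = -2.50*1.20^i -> [-2.5, -3.0, -3.6, -4.32, -5.18]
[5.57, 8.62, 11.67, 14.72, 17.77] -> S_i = 5.57 + 3.05*i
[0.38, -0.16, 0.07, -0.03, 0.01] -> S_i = 0.38*(-0.42)^i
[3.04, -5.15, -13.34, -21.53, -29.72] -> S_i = 3.04 + -8.19*i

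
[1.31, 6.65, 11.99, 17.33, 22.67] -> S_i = 1.31 + 5.34*i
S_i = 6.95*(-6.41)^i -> [6.95, -44.55, 285.56, -1830.45, 11733.21]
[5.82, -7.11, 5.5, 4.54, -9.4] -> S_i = Random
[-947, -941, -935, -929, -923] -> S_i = -947 + 6*i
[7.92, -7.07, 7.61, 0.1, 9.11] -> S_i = Random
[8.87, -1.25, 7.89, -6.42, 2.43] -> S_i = Random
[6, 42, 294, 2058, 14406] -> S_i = 6*7^i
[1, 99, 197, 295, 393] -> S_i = 1 + 98*i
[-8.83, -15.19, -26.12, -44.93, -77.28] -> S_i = -8.83*1.72^i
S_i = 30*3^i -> [30, 90, 270, 810, 2430]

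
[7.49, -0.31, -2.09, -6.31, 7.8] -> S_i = Random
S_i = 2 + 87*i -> [2, 89, 176, 263, 350]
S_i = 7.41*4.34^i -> [7.41, 32.16, 139.57, 605.74, 2628.92]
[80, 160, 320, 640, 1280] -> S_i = 80*2^i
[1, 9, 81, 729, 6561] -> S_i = 1*9^i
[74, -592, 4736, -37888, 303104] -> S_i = 74*-8^i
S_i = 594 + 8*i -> [594, 602, 610, 618, 626]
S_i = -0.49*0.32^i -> [-0.49, -0.16, -0.05, -0.02, -0.01]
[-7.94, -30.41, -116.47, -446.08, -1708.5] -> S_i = -7.94*3.83^i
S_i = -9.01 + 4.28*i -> [-9.01, -4.73, -0.45, 3.83, 8.11]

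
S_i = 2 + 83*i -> [2, 85, 168, 251, 334]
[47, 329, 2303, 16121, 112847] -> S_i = 47*7^i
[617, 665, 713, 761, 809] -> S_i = 617 + 48*i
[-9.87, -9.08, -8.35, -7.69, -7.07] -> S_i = -9.87*0.92^i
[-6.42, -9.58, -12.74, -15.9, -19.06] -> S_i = -6.42 + -3.16*i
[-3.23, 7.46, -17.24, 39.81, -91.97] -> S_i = -3.23*(-2.31)^i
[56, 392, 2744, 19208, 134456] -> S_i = 56*7^i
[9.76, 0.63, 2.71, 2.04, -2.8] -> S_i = Random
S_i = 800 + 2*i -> [800, 802, 804, 806, 808]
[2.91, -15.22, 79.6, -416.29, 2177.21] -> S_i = 2.91*(-5.23)^i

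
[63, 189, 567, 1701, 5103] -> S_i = 63*3^i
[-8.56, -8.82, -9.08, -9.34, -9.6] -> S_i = -8.56 + -0.26*i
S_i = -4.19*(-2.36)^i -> [-4.19, 9.89, -23.34, 55.07, -129.98]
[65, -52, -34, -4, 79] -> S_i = Random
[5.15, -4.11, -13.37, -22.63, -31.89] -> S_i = 5.15 + -9.26*i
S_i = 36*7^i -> [36, 252, 1764, 12348, 86436]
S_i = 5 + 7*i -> [5, 12, 19, 26, 33]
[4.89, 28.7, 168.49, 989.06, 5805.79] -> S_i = 4.89*5.87^i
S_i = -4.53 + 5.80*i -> [-4.53, 1.27, 7.07, 12.87, 18.67]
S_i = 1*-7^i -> [1, -7, 49, -343, 2401]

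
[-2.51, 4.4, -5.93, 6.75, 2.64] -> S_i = Random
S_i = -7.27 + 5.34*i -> [-7.27, -1.93, 3.41, 8.75, 14.09]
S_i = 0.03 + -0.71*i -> [0.03, -0.68, -1.39, -2.1, -2.81]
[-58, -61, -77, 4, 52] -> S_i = Random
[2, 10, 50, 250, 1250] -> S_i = 2*5^i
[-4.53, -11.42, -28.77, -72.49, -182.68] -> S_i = -4.53*2.52^i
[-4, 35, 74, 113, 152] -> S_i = -4 + 39*i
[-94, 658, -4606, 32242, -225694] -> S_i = -94*-7^i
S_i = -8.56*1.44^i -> [-8.56, -12.33, -17.75, -25.56, -36.81]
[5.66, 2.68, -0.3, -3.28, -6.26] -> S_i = 5.66 + -2.98*i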